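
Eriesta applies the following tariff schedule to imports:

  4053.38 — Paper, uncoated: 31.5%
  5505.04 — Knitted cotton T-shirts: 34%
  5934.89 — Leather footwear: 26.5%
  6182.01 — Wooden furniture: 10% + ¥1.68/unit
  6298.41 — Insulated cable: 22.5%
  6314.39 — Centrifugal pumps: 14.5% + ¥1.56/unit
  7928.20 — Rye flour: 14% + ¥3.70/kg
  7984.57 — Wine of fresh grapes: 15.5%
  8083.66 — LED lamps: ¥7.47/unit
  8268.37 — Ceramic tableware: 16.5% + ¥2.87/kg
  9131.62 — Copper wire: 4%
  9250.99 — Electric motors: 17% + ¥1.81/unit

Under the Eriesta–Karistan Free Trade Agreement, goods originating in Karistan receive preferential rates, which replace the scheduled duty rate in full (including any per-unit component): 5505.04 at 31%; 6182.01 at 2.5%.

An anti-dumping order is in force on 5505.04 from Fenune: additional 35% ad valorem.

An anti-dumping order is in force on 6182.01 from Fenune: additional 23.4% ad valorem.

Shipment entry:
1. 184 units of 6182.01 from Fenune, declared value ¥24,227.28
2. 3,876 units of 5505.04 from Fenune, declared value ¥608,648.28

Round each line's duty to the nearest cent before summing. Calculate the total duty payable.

¥428,368.34

Line 1 (6182.01, Fenune, 184 units, ¥24,227.28):
Base rate for 6182.01 is 10% + ¥1.68/unit.
6182.01 has an FTA preferential rate, but origin Fenune is not Karistan; base rate stands.
Additional duty on 6182.01 from Fenune: +23.4%. Applied ad valorem rate: 10% + 23.4% = 33.4%.
Duty = ¥24,227.28 × 33.4% + 184 × ¥1.68 = ¥8,401.03.
Line 2 (5505.04, Fenune, 3,876 units, ¥608,648.28):
Base rate for 5505.04 is 34%.
5505.04 has an FTA preferential rate, but origin Fenune is not Karistan; base rate stands.
Additional duty on 5505.04 from Fenune: +35%. Applied ad valorem rate: 34% + 35% = 69%.
Duty = ¥608,648.28 × 69% = ¥419,967.31.
Total = ¥8,401.03 + ¥419,967.31 = ¥428,368.34.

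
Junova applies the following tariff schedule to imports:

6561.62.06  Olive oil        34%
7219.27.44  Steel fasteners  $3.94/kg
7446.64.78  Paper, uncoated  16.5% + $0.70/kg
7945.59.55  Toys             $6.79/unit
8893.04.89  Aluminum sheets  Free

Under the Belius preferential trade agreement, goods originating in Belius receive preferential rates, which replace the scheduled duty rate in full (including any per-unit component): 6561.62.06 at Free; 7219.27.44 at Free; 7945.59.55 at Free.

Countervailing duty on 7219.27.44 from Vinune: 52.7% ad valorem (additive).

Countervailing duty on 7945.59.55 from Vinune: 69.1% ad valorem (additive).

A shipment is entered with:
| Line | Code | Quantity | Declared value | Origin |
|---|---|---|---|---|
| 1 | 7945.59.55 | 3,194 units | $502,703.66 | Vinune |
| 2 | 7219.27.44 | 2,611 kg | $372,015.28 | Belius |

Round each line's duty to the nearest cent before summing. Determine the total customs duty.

$369,055.49

Line 1 (7945.59.55, Vinune, 3,194 units, $502,703.66):
Base rate for 7945.59.55 is $6.79/unit.
7945.59.55 has an FTA preferential rate, but origin Vinune is not Belius; base rate stands.
Additional duty on 7945.59.55 from Vinune: +69.1% ad valorem. Applied ad valorem rate = 69.1%.
Duty = $502,703.66 × 69.1% + 3,194 × $6.79 = $369,055.49.
Line 2 (7219.27.44, Belius, 2,611 kg, $372,015.28):
Base rate for 7219.27.44 is $3.94/kg.
Origin Belius qualifies under the Junova–Belius agreement and 7219.27.44 is covered: preferential rate Free applies instead.
The additional-duty order on 7219.27.44 targets Vinune, not Belius; it does not apply.
Duty = $372,015.28 × 0% = $0.00.
Total = $369,055.49 + $0.00 = $369,055.49.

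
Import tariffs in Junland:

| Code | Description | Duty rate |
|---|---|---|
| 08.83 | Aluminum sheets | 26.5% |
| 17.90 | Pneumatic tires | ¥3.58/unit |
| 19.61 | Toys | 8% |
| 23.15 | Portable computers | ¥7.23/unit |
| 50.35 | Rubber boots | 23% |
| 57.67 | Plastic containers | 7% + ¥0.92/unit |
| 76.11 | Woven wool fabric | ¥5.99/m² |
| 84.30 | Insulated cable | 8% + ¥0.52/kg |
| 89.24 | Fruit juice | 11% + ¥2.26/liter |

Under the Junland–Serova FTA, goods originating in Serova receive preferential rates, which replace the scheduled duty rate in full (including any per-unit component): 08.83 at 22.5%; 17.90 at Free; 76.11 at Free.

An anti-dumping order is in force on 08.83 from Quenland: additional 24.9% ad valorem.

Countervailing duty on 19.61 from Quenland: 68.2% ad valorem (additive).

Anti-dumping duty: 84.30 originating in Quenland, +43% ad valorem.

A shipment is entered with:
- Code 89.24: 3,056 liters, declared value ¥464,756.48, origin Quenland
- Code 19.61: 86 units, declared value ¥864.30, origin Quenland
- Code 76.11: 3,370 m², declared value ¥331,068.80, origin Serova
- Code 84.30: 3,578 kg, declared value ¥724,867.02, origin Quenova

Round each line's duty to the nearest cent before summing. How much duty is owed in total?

¥118,538.29

Line 1 (89.24, Quenland, 3,056 liters, ¥464,756.48):
Base rate for 89.24 is 11% + ¥2.26/liter.
Duty = ¥464,756.48 × 11% + 3,056 × ¥2.26 = ¥58,029.77.
Line 2 (19.61, Quenland, 86 units, ¥864.30):
Base rate for 19.61 is 8%.
Additional duty on 19.61 from Quenland: +68.2%. Applied ad valorem rate: 8% + 68.2% = 76.2%.
Duty = ¥864.30 × 76.2% = ¥658.60.
Line 3 (76.11, Serova, 3,370 m², ¥331,068.80):
Base rate for 76.11 is ¥5.99/m².
Origin Serova qualifies under the Junland–Serova agreement and 76.11 is covered: preferential rate Free applies instead.
Duty = ¥331,068.80 × 0% = ¥0.00.
Line 4 (84.30, Quenova, 3,578 kg, ¥724,867.02):
Base rate for 84.30 is 8% + ¥0.52/kg.
The additional-duty order on 84.30 targets Quenland, not Quenova; it does not apply.
Duty = ¥724,867.02 × 8% + 3,578 × ¥0.52 = ¥59,849.92.
Total = ¥58,029.77 + ¥658.60 + ¥0.00 + ¥59,849.92 = ¥118,538.29.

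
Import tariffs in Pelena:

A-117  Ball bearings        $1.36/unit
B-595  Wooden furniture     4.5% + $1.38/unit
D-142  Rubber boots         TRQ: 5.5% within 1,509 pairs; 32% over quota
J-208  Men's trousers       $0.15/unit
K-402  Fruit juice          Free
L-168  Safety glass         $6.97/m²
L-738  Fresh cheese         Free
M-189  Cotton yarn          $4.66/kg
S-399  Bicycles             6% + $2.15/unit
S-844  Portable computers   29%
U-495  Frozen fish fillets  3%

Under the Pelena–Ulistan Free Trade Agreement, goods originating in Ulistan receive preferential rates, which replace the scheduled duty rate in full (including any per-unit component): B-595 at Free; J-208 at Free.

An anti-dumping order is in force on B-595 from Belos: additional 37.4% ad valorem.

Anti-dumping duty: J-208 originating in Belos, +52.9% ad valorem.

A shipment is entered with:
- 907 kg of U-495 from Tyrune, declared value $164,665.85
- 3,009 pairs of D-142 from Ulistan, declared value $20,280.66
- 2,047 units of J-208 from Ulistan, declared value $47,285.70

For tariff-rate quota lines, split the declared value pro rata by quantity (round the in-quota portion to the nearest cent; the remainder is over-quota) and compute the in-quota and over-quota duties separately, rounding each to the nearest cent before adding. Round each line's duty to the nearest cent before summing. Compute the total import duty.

$8,734.57

Line 1 (U-495, Tyrune, 907 kg, $164,665.85):
Base rate for U-495 is 3%.
Duty = $164,665.85 × 3% = $4,939.98.
Line 2 (D-142, Ulistan, 3,009 pairs, $20,280.66):
Code D-142 is under a tariff-rate quota (threshold 1,509 pairs). In-quota: 1,509 pairs at 5.5%; over-quota: 1,500 pairs at 32%.
Pro-rata value split: in-quota = $20,280.66 × 1,509/3,009 = $10,170.66; over-quota = $20,280.66 − $10,170.66 = $10,110.00.
In-quota duty = $10,170.66 × 5.5% = $559.39. Over-quota duty = $10,110.00 × 32% = $3,235.20.
Line duty = $559.39 + $3,235.20 = $3,794.59.
Line 3 (J-208, Ulistan, 2,047 units, $47,285.70):
Base rate for J-208 is $0.15/unit.
Origin Ulistan qualifies under the Pelena–Ulistan agreement and J-208 is covered: preferential rate Free applies instead.
The additional-duty order on J-208 targets Belos, not Ulistan; it does not apply.
Duty = $47,285.70 × 0% = $0.00.
Total = $4,939.98 + $3,794.59 + $0.00 = $8,734.57.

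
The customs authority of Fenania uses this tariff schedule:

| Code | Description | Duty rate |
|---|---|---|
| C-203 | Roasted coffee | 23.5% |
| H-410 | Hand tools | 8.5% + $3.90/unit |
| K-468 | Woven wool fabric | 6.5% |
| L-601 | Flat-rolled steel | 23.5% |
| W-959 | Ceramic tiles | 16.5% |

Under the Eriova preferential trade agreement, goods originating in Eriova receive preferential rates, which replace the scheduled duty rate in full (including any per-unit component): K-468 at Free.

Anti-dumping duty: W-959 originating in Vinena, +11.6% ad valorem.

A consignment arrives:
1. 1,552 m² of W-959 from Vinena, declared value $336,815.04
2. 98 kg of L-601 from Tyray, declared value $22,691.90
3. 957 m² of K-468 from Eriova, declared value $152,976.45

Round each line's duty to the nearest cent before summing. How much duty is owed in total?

Line 1 (W-959, Vinena, 1,552 m², $336,815.04):
Base rate for W-959 is 16.5%.
Additional duty on W-959 from Vinena: +11.6%. Applied ad valorem rate: 16.5% + 11.6% = 28.1%.
Duty = $336,815.04 × 28.1% = $94,645.03.
Line 2 (L-601, Tyray, 98 kg, $22,691.90):
Base rate for L-601 is 23.5%.
Duty = $22,691.90 × 23.5% = $5,332.60.
Line 3 (K-468, Eriova, 957 m², $152,976.45):
Base rate for K-468 is 6.5%.
Origin Eriova qualifies under the Fenania–Eriova agreement and K-468 is covered: preferential rate Free applies instead.
Duty = $152,976.45 × 0% = $0.00.
Total = $94,645.03 + $5,332.60 + $0.00 = $99,977.63.

$99,977.63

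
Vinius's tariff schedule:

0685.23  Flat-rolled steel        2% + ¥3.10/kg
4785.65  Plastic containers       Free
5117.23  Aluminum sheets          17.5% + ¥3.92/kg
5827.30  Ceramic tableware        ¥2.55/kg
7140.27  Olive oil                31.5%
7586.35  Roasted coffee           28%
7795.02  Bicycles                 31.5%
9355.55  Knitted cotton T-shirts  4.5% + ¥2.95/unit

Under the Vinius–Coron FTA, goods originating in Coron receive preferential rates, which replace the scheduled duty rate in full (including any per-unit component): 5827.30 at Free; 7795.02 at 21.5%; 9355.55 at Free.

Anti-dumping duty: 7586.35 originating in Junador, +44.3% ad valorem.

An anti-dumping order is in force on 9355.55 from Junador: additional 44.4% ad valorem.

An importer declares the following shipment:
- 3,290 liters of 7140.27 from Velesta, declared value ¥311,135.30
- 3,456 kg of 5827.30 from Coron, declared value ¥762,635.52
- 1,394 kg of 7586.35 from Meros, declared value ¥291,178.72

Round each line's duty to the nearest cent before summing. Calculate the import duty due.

Line 1 (7140.27, Velesta, 3,290 liters, ¥311,135.30):
Base rate for 7140.27 is 31.5%.
Duty = ¥311,135.30 × 31.5% = ¥98,007.62.
Line 2 (5827.30, Coron, 3,456 kg, ¥762,635.52):
Base rate for 5827.30 is ¥2.55/kg.
Origin Coron qualifies under the Vinius–Coron agreement and 5827.30 is covered: preferential rate Free applies instead.
Duty = ¥762,635.52 × 0% = ¥0.00.
Line 3 (7586.35, Meros, 1,394 kg, ¥291,178.72):
Base rate for 7586.35 is 28%.
The additional-duty order on 7586.35 targets Junador, not Meros; it does not apply.
Duty = ¥291,178.72 × 28% = ¥81,530.04.
Total = ¥98,007.62 + ¥0.00 + ¥81,530.04 = ¥179,537.66.

¥179,537.66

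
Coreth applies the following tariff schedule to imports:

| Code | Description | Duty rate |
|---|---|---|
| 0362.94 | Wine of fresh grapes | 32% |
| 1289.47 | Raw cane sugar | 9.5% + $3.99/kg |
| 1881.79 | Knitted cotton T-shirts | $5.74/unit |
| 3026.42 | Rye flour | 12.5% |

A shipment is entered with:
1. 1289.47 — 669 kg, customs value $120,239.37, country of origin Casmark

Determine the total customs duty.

$14,092.05

Line 1 (1289.47, Casmark, 669 kg, $120,239.37):
Base rate for 1289.47 is 9.5% + $3.99/kg.
Duty = $120,239.37 × 9.5% + 669 × $3.99 = $14,092.05.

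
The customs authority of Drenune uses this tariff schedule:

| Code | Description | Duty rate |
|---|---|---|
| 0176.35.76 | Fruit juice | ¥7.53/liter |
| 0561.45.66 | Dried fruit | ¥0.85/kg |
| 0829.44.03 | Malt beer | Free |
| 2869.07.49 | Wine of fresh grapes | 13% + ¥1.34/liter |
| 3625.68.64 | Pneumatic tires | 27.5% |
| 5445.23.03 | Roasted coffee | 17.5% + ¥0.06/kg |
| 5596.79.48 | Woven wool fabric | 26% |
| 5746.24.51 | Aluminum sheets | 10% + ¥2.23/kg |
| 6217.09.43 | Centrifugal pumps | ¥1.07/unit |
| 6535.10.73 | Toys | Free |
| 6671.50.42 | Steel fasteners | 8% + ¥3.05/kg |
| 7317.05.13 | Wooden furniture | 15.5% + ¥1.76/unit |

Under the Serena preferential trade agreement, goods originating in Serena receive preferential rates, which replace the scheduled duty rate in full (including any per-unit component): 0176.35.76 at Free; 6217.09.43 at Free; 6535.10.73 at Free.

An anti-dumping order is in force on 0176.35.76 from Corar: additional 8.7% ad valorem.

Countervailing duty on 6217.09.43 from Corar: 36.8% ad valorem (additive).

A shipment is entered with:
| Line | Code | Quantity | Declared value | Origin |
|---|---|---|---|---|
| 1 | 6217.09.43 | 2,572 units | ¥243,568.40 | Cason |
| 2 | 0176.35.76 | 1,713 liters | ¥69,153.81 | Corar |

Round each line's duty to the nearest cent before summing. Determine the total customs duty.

Line 1 (6217.09.43, Cason, 2,572 units, ¥243,568.40):
Base rate for 6217.09.43 is ¥1.07/unit.
6217.09.43 has an FTA preferential rate, but origin Cason is not Serena; base rate stands.
The additional-duty order on 6217.09.43 targets Corar, not Cason; it does not apply.
Duty = 2,572 × ¥1.07 = ¥2,752.04.
Line 2 (0176.35.76, Corar, 1,713 liters, ¥69,153.81):
Base rate for 0176.35.76 is ¥7.53/liter.
0176.35.76 has an FTA preferential rate, but origin Corar is not Serena; base rate stands.
Additional duty on 0176.35.76 from Corar: +8.7% ad valorem. Applied ad valorem rate = 8.7%.
Duty = ¥69,153.81 × 8.7% + 1,713 × ¥7.53 = ¥18,915.27.
Total = ¥2,752.04 + ¥18,915.27 = ¥21,667.31.

¥21,667.31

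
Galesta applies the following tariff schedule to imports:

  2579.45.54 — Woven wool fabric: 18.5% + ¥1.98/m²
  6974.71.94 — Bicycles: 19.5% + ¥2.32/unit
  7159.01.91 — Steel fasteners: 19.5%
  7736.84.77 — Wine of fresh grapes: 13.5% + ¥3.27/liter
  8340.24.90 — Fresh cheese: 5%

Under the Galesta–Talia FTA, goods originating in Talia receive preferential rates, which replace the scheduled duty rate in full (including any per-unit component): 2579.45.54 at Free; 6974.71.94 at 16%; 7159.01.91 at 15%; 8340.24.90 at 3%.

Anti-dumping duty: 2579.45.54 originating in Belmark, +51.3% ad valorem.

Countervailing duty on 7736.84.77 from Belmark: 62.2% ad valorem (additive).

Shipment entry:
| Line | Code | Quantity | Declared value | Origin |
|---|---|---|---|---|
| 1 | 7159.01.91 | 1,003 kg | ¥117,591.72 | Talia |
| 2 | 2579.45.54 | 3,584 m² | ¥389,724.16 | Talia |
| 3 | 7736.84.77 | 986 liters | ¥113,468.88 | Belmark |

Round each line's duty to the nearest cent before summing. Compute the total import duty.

¥106,758.92

Line 1 (7159.01.91, Talia, 1,003 kg, ¥117,591.72):
Base rate for 7159.01.91 is 19.5%.
Origin Talia qualifies under the Galesta–Talia agreement and 7159.01.91 is covered: preferential rate 15% applies instead.
Duty = ¥117,591.72 × 15% = ¥17,638.76.
Line 2 (2579.45.54, Talia, 3,584 m², ¥389,724.16):
Base rate for 2579.45.54 is 18.5% + ¥1.98/m².
Origin Talia qualifies under the Galesta–Talia agreement and 2579.45.54 is covered: preferential rate Free applies instead.
The additional-duty order on 2579.45.54 targets Belmark, not Talia; it does not apply.
Duty = ¥389,724.16 × 0% = ¥0.00.
Line 3 (7736.84.77, Belmark, 986 liters, ¥113,468.88):
Base rate for 7736.84.77 is 13.5% + ¥3.27/liter.
Additional duty on 7736.84.77 from Belmark: +62.2%. Applied ad valorem rate: 13.5% + 62.2% = 75.7%.
Duty = ¥113,468.88 × 75.7% + 986 × ¥3.27 = ¥89,120.16.
Total = ¥17,638.76 + ¥0.00 + ¥89,120.16 = ¥106,758.92.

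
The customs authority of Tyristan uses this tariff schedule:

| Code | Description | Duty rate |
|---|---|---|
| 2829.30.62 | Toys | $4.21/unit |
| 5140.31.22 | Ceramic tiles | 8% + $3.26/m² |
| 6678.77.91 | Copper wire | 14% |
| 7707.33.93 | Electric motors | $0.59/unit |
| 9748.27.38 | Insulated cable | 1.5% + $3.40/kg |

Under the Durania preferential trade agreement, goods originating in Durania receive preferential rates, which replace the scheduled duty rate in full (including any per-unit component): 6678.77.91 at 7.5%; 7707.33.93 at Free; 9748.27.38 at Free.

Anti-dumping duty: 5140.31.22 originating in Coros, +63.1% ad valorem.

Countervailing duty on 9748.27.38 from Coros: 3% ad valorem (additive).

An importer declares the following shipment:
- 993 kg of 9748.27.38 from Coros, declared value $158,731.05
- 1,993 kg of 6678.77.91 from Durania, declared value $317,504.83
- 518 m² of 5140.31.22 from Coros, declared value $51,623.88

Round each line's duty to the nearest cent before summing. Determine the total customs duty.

$72,725.22

Line 1 (9748.27.38, Coros, 993 kg, $158,731.05):
Base rate for 9748.27.38 is 1.5% + $3.40/kg.
9748.27.38 has an FTA preferential rate, but origin Coros is not Durania; base rate stands.
Additional duty on 9748.27.38 from Coros: +3%. Applied ad valorem rate: 1.5% + 3% = 4.5%.
Duty = $158,731.05 × 4.5% + 993 × $3.40 = $10,519.10.
Line 2 (6678.77.91, Durania, 1,993 kg, $317,504.83):
Base rate for 6678.77.91 is 14%.
Origin Durania qualifies under the Tyristan–Durania agreement and 6678.77.91 is covered: preferential rate 7.5% applies instead.
Duty = $317,504.83 × 7.5% = $23,812.86.
Line 3 (5140.31.22, Coros, 518 m², $51,623.88):
Base rate for 5140.31.22 is 8% + $3.26/m².
Additional duty on 5140.31.22 from Coros: +63.1%. Applied ad valorem rate: 8% + 63.1% = 71.1%.
Duty = $51,623.88 × 71.1% + 518 × $3.26 = $38,393.26.
Total = $10,519.10 + $23,812.86 + $38,393.26 = $72,725.22.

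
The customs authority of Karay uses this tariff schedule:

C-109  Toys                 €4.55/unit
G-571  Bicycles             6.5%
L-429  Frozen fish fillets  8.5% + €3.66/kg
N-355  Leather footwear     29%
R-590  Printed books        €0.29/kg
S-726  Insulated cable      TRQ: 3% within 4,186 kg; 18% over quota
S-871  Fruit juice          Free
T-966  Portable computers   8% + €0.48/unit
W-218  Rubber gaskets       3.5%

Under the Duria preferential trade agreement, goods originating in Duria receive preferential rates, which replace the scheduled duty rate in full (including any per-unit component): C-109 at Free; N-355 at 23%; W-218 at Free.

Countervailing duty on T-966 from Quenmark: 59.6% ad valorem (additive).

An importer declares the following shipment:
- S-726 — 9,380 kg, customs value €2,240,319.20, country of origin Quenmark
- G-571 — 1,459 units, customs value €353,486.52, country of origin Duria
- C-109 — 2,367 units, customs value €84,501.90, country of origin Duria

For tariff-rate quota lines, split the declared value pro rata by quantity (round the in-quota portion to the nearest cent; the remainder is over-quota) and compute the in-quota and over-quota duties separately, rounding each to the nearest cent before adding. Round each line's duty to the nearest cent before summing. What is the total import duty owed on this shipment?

Line 1 (S-726, Quenmark, 9,380 kg, €2,240,319.20):
Code S-726 is under a tariff-rate quota (threshold 4,186 kg). In-quota: 4,186 kg at 3%; over-quota: 5,194 kg at 18%.
Pro-rata value split: in-quota = €2,240,319.20 × 4,186/9,380 = €999,784.24; over-quota = €2,240,319.20 − €999,784.24 = €1,240,534.96.
In-quota duty = €999,784.24 × 3% = €29,993.53. Over-quota duty = €1,240,534.96 × 18% = €223,296.29.
Line duty = €29,993.53 + €223,296.29 = €253,289.82.
Line 2 (G-571, Duria, 1,459 units, €353,486.52):
Base rate for G-571 is 6.5%.
Origin Duria is the FTA partner but G-571 is not on the preference list; base rate stands.
Duty = €353,486.52 × 6.5% = €22,976.62.
Line 3 (C-109, Duria, 2,367 units, €84,501.90):
Base rate for C-109 is €4.55/unit.
Origin Duria qualifies under the Karay–Duria agreement and C-109 is covered: preferential rate Free applies instead.
Duty = €84,501.90 × 0% = €0.00.
Total = €253,289.82 + €22,976.62 + €0.00 = €276,266.44.

€276,266.44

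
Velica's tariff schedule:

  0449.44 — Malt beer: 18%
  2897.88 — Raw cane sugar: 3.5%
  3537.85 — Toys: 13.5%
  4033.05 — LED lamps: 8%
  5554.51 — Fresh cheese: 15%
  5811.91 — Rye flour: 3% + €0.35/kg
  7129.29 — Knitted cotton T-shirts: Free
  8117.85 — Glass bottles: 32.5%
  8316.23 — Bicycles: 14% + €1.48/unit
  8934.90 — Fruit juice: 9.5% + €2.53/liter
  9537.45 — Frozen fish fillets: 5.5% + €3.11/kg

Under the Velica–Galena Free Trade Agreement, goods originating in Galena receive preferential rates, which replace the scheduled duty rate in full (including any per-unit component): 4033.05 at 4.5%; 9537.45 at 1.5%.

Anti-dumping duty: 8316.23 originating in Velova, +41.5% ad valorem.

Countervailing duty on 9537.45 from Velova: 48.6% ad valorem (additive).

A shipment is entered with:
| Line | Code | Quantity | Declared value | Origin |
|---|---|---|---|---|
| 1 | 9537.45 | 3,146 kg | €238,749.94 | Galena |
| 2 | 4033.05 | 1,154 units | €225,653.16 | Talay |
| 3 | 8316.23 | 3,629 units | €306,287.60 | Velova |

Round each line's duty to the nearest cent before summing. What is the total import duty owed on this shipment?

Line 1 (9537.45, Galena, 3,146 kg, €238,749.94):
Base rate for 9537.45 is 5.5% + €3.11/kg.
Origin Galena qualifies under the Velica–Galena agreement and 9537.45 is covered: preferential rate 1.5% applies instead.
The additional-duty order on 9537.45 targets Velova, not Galena; it does not apply.
Duty = €238,749.94 × 1.5% = €3,581.25.
Line 2 (4033.05, Talay, 1,154 units, €225,653.16):
Base rate for 4033.05 is 8%.
4033.05 has an FTA preferential rate, but origin Talay is not Galena; base rate stands.
Duty = €225,653.16 × 8% = €18,052.25.
Line 3 (8316.23, Velova, 3,629 units, €306,287.60):
Base rate for 8316.23 is 14% + €1.48/unit.
Additional duty on 8316.23 from Velova: +41.5%. Applied ad valorem rate: 14% + 41.5% = 55.5%.
Duty = €306,287.60 × 55.5% + 3,629 × €1.48 = €175,360.54.
Total = €3,581.25 + €18,052.25 + €175,360.54 = €196,994.04.

€196,994.04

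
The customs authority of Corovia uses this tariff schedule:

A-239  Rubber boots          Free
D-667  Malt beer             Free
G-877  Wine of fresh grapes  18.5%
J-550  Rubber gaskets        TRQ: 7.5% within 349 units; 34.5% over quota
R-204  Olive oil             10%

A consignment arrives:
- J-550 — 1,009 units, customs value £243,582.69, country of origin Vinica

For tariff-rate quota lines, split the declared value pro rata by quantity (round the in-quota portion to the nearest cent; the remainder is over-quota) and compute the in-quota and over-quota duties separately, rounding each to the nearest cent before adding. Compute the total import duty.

Line 1 (J-550, Vinica, 1,009 units, £243,582.69):
Code J-550 is under a tariff-rate quota (threshold 349 units). In-quota: 349 units at 7.5%; over-quota: 660 units at 34.5%.
Pro-rata value split: in-quota = £243,582.69 × 349/1,009 = £84,252.09; over-quota = £243,582.69 − £84,252.09 = £159,330.60.
In-quota duty = £84,252.09 × 7.5% = £6,318.91. Over-quota duty = £159,330.60 × 34.5% = £54,969.06.
Line duty = £6,318.91 + £54,969.06 = £61,287.97.

£61,287.97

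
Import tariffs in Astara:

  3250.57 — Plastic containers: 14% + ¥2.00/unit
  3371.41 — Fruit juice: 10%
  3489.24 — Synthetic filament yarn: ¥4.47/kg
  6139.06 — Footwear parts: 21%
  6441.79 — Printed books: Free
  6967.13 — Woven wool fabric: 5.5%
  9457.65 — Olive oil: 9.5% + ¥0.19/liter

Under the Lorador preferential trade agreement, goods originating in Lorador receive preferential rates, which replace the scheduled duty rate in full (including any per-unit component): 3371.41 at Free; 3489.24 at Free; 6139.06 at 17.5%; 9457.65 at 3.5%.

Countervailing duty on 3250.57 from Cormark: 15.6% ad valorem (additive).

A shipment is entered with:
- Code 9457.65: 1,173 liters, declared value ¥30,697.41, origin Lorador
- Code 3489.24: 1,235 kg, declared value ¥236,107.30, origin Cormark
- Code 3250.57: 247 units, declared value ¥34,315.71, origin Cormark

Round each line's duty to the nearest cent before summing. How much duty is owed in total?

¥17,246.31

Line 1 (9457.65, Lorador, 1,173 liters, ¥30,697.41):
Base rate for 9457.65 is 9.5% + ¥0.19/liter.
Origin Lorador qualifies under the Astara–Lorador agreement and 9457.65 is covered: preferential rate 3.5% applies instead.
Duty = ¥30,697.41 × 3.5% = ¥1,074.41.
Line 2 (3489.24, Cormark, 1,235 kg, ¥236,107.30):
Base rate for 3489.24 is ¥4.47/kg.
3489.24 has an FTA preferential rate, but origin Cormark is not Lorador; base rate stands.
Duty = 1,235 × ¥4.47 = ¥5,520.45.
Line 3 (3250.57, Cormark, 247 units, ¥34,315.71):
Base rate for 3250.57 is 14% + ¥2.00/unit.
Additional duty on 3250.57 from Cormark: +15.6%. Applied ad valorem rate: 14% + 15.6% = 29.6%.
Duty = ¥34,315.71 × 29.6% + 247 × ¥2.00 = ¥10,651.45.
Total = ¥1,074.41 + ¥5,520.45 + ¥10,651.45 = ¥17,246.31.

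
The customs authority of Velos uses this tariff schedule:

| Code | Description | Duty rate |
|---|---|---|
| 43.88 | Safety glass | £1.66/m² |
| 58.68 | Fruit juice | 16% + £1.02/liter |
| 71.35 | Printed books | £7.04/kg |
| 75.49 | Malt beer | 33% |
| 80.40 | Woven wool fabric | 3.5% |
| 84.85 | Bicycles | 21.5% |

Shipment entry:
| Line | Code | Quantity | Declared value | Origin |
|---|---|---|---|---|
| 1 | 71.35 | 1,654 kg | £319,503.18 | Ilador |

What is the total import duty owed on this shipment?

£11,644.16

Line 1 (71.35, Ilador, 1,654 kg, £319,503.18):
Base rate for 71.35 is £7.04/kg.
Duty = 1,654 × £7.04 = £11,644.16.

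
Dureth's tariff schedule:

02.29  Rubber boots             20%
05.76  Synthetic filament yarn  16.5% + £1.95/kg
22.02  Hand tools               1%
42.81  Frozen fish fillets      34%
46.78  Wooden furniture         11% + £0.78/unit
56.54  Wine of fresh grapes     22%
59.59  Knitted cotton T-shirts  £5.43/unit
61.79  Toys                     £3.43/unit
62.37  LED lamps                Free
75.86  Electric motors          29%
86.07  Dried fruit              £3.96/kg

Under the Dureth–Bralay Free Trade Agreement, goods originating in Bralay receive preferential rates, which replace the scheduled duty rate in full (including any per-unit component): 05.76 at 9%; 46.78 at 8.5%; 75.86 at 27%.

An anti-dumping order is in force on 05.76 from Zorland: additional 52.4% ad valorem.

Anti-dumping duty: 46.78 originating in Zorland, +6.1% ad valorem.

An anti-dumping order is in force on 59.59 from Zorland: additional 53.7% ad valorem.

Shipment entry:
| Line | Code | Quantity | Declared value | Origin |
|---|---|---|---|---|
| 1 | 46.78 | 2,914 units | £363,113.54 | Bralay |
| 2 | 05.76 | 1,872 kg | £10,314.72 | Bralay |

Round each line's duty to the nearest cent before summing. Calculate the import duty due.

Line 1 (46.78, Bralay, 2,914 units, £363,113.54):
Base rate for 46.78 is 11% + £0.78/unit.
Origin Bralay qualifies under the Dureth–Bralay agreement and 46.78 is covered: preferential rate 8.5% applies instead.
The additional-duty order on 46.78 targets Zorland, not Bralay; it does not apply.
Duty = £363,113.54 × 8.5% = £30,864.65.
Line 2 (05.76, Bralay, 1,872 kg, £10,314.72):
Base rate for 05.76 is 16.5% + £1.95/kg.
Origin Bralay qualifies under the Dureth–Bralay agreement and 05.76 is covered: preferential rate 9% applies instead.
The additional-duty order on 05.76 targets Zorland, not Bralay; it does not apply.
Duty = £10,314.72 × 9% = £928.32.
Total = £30,864.65 + £928.32 = £31,792.97.

£31,792.97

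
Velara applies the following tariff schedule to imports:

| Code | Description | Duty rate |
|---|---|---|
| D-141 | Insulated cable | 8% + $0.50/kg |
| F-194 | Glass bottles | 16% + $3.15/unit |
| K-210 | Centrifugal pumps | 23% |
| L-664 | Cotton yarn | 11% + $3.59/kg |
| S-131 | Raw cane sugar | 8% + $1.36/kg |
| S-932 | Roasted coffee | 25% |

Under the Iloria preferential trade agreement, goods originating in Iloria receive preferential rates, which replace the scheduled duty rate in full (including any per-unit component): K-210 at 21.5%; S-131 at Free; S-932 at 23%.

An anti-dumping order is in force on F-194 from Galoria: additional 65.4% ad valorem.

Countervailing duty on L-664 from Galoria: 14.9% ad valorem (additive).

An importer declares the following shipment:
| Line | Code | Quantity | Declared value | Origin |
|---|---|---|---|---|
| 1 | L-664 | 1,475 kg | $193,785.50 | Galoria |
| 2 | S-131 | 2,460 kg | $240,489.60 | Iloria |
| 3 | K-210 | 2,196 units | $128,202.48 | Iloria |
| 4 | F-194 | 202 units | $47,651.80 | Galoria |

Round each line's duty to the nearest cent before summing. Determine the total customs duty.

Line 1 (L-664, Galoria, 1,475 kg, $193,785.50):
Base rate for L-664 is 11% + $3.59/kg.
Additional duty on L-664 from Galoria: +14.9%. Applied ad valorem rate: 11% + 14.9% = 25.9%.
Duty = $193,785.50 × 25.9% + 1,475 × $3.59 = $55,485.69.
Line 2 (S-131, Iloria, 2,460 kg, $240,489.60):
Base rate for S-131 is 8% + $1.36/kg.
Origin Iloria qualifies under the Velara–Iloria agreement and S-131 is covered: preferential rate Free applies instead.
Duty = $240,489.60 × 0% = $0.00.
Line 3 (K-210, Iloria, 2,196 units, $128,202.48):
Base rate for K-210 is 23%.
Origin Iloria qualifies under the Velara–Iloria agreement and K-210 is covered: preferential rate 21.5% applies instead.
Duty = $128,202.48 × 21.5% = $27,563.53.
Line 4 (F-194, Galoria, 202 units, $47,651.80):
Base rate for F-194 is 16% + $3.15/unit.
Additional duty on F-194 from Galoria: +65.4%. Applied ad valorem rate: 16% + 65.4% = 81.4%.
Duty = $47,651.80 × 81.4% + 202 × $3.15 = $39,424.87.
Total = $55,485.69 + $0.00 + $27,563.53 + $39,424.87 = $122,474.09.

$122,474.09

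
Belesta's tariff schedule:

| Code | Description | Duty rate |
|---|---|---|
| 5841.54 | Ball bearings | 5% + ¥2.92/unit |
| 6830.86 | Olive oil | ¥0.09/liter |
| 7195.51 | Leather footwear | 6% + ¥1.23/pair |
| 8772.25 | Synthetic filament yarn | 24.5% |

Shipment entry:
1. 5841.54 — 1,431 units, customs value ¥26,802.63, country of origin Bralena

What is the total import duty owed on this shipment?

¥5,518.65

Line 1 (5841.54, Bralena, 1,431 units, ¥26,802.63):
Base rate for 5841.54 is 5% + ¥2.92/unit.
Duty = ¥26,802.63 × 5% + 1,431 × ¥2.92 = ¥5,518.65.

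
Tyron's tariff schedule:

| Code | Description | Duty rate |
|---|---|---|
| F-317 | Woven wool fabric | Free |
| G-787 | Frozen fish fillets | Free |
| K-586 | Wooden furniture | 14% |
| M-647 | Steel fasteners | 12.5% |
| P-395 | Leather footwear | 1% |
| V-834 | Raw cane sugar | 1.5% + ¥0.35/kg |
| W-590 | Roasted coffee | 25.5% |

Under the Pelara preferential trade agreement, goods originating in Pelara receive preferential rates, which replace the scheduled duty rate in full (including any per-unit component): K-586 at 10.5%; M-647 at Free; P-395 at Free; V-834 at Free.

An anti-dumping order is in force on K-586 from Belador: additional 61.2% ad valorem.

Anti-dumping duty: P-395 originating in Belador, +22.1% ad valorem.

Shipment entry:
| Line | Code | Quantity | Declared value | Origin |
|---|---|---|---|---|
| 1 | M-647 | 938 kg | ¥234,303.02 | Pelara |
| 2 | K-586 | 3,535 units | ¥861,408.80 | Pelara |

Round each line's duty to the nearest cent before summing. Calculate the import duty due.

Line 1 (M-647, Pelara, 938 kg, ¥234,303.02):
Base rate for M-647 is 12.5%.
Origin Pelara qualifies under the Tyron–Pelara agreement and M-647 is covered: preferential rate Free applies instead.
Duty = ¥234,303.02 × 0% = ¥0.00.
Line 2 (K-586, Pelara, 3,535 units, ¥861,408.80):
Base rate for K-586 is 14%.
Origin Pelara qualifies under the Tyron–Pelara agreement and K-586 is covered: preferential rate 10.5% applies instead.
The additional-duty order on K-586 targets Belador, not Pelara; it does not apply.
Duty = ¥861,408.80 × 10.5% = ¥90,447.92.
Total = ¥0.00 + ¥90,447.92 = ¥90,447.92.

¥90,447.92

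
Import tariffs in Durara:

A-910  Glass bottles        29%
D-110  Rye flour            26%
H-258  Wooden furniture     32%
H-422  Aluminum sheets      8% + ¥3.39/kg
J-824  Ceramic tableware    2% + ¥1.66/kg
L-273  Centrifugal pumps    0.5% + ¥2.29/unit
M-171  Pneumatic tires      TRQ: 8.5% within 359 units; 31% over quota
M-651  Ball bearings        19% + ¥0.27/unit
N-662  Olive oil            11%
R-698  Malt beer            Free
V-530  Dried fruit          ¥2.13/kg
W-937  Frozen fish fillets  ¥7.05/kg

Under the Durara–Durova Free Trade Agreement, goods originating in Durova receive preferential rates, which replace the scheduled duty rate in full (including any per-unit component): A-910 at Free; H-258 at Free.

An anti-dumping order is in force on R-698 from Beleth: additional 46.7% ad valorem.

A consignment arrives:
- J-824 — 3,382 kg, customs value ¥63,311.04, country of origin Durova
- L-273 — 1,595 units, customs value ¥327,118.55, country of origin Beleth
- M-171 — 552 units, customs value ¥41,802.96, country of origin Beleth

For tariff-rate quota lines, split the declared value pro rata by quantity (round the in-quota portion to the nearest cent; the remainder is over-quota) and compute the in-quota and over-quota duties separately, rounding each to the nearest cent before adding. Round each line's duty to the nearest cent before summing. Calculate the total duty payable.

Line 1 (J-824, Durova, 3,382 kg, ¥63,311.04):
Base rate for J-824 is 2% + ¥1.66/kg.
Origin Durova is the FTA partner but J-824 is not on the preference list; base rate stands.
Duty = ¥63,311.04 × 2% + 3,382 × ¥1.66 = ¥6,880.34.
Line 2 (L-273, Beleth, 1,595 units, ¥327,118.55):
Base rate for L-273 is 0.5% + ¥2.29/unit.
Duty = ¥327,118.55 × 0.5% + 1,595 × ¥2.29 = ¥5,288.14.
Line 3 (M-171, Beleth, 552 units, ¥41,802.96):
Code M-171 is under a tariff-rate quota (threshold 359 units). In-quota: 359 units at 8.5%; over-quota: 193 units at 31%.
Pro-rata value split: in-quota = ¥41,802.96 × 359/552 = ¥27,187.07; over-quota = ¥41,802.96 − ¥27,187.07 = ¥14,615.89.
In-quota duty = ¥27,187.07 × 8.5% = ¥2,310.90. Over-quota duty = ¥14,615.89 × 31% = ¥4,530.93.
Line duty = ¥2,310.90 + ¥4,530.93 = ¥6,841.83.
Total = ¥6,880.34 + ¥5,288.14 + ¥6,841.83 = ¥19,010.31.

¥19,010.31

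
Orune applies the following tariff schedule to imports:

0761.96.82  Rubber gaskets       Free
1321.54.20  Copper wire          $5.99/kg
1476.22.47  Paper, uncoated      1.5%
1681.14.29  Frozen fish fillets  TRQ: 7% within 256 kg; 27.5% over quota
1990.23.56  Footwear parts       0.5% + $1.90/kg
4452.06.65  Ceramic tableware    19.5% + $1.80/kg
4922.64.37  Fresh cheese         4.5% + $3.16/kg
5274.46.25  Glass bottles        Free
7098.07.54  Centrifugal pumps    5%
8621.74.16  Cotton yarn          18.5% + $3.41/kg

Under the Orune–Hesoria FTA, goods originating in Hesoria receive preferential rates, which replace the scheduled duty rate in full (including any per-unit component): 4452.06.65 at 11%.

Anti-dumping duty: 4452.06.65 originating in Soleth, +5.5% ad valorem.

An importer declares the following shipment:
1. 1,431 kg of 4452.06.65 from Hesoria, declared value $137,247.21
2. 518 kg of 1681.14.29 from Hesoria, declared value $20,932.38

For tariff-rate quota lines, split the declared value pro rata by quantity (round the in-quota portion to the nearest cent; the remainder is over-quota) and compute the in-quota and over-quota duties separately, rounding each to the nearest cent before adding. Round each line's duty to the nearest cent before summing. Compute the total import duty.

$18,732.88

Line 1 (4452.06.65, Hesoria, 1,431 kg, $137,247.21):
Base rate for 4452.06.65 is 19.5% + $1.80/kg.
Origin Hesoria qualifies under the Orune–Hesoria agreement and 4452.06.65 is covered: preferential rate 11% applies instead.
The additional-duty order on 4452.06.65 targets Soleth, not Hesoria; it does not apply.
Duty = $137,247.21 × 11% = $15,097.19.
Line 2 (1681.14.29, Hesoria, 518 kg, $20,932.38):
Code 1681.14.29 is under a tariff-rate quota (threshold 256 kg). In-quota: 256 kg at 7%; over-quota: 262 kg at 27.5%.
Pro-rata value split: in-quota = $20,932.38 × 256/518 = $10,344.96; over-quota = $20,932.38 − $10,344.96 = $10,587.42.
In-quota duty = $10,344.96 × 7% = $724.15. Over-quota duty = $10,587.42 × 27.5% = $2,911.54.
Line duty = $724.15 + $2,911.54 = $3,635.69.
Total = $15,097.19 + $3,635.69 = $18,732.88.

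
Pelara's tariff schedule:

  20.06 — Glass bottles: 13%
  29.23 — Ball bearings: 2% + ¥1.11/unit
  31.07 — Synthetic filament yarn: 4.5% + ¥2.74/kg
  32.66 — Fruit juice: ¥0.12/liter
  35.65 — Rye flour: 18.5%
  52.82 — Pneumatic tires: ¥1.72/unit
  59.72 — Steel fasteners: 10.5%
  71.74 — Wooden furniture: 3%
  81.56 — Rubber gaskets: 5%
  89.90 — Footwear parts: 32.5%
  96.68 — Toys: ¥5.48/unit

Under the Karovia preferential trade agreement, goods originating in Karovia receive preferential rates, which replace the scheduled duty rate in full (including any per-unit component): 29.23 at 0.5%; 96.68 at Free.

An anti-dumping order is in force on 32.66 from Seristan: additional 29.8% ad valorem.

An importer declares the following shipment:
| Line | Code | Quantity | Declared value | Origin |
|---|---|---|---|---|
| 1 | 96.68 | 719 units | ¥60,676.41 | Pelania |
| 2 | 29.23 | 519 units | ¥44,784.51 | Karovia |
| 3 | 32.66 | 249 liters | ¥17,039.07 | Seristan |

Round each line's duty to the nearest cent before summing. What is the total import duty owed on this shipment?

Line 1 (96.68, Pelania, 719 units, ¥60,676.41):
Base rate for 96.68 is ¥5.48/unit.
96.68 has an FTA preferential rate, but origin Pelania is not Karovia; base rate stands.
Duty = 719 × ¥5.48 = ¥3,940.12.
Line 2 (29.23, Karovia, 519 units, ¥44,784.51):
Base rate for 29.23 is 2% + ¥1.11/unit.
Origin Karovia qualifies under the Pelara–Karovia agreement and 29.23 is covered: preferential rate 0.5% applies instead.
Duty = ¥44,784.51 × 0.5% = ¥223.92.
Line 3 (32.66, Seristan, 249 liters, ¥17,039.07):
Base rate for 32.66 is ¥0.12/liter.
Additional duty on 32.66 from Seristan: +29.8% ad valorem. Applied ad valorem rate = 29.8%.
Duty = ¥17,039.07 × 29.8% + 249 × ¥0.12 = ¥5,107.52.
Total = ¥3,940.12 + ¥223.92 + ¥5,107.52 = ¥9,271.56.

¥9,271.56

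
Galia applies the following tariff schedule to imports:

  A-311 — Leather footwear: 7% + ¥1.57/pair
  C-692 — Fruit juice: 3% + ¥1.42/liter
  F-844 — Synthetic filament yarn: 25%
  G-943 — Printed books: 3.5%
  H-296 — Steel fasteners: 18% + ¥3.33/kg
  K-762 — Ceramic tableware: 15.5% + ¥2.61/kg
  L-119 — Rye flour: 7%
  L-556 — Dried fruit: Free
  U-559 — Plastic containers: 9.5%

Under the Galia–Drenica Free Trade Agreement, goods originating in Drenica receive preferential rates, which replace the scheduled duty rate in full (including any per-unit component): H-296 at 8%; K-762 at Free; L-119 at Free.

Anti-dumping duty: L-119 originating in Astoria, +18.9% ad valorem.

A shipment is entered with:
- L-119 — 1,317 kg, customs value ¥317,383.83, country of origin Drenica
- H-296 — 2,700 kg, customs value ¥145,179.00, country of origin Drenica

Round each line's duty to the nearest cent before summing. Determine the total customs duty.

Line 1 (L-119, Drenica, 1,317 kg, ¥317,383.83):
Base rate for L-119 is 7%.
Origin Drenica qualifies under the Galia–Drenica agreement and L-119 is covered: preferential rate Free applies instead.
The additional-duty order on L-119 targets Astoria, not Drenica; it does not apply.
Duty = ¥317,383.83 × 0% = ¥0.00.
Line 2 (H-296, Drenica, 2,700 kg, ¥145,179.00):
Base rate for H-296 is 18% + ¥3.33/kg.
Origin Drenica qualifies under the Galia–Drenica agreement and H-296 is covered: preferential rate 8% applies instead.
Duty = ¥145,179.00 × 8% = ¥11,614.32.
Total = ¥0.00 + ¥11,614.32 = ¥11,614.32.

¥11,614.32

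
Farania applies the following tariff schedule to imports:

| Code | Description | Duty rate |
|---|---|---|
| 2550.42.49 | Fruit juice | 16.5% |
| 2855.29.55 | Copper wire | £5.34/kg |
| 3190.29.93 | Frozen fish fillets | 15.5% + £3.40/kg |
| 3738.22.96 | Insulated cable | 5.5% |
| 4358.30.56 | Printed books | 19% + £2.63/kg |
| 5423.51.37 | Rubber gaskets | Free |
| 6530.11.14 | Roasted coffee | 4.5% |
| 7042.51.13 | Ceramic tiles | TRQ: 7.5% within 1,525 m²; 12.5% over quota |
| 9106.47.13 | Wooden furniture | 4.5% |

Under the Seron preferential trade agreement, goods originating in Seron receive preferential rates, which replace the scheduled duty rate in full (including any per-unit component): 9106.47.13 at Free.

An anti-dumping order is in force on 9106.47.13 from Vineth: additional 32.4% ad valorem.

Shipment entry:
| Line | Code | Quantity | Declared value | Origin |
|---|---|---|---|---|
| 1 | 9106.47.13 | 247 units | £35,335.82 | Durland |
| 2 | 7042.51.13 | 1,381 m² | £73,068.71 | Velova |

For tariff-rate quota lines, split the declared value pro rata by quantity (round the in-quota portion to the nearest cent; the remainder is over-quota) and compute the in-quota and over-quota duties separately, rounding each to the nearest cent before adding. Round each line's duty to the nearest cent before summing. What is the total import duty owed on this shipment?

Line 1 (9106.47.13, Durland, 247 units, £35,335.82):
Base rate for 9106.47.13 is 4.5%.
9106.47.13 has an FTA preferential rate, but origin Durland is not Seron; base rate stands.
The additional-duty order on 9106.47.13 targets Vineth, not Durland; it does not apply.
Duty = £35,335.82 × 4.5% = £1,590.11.
Line 2 (7042.51.13, Velova, 1,381 m², £73,068.71):
Code 7042.51.13 is under a tariff-rate quota (threshold 1,525 m²). Quantity 1,381 m² is within the quota, so the in-quota rate 7.5% applies to the full value.
Duty = £73,068.71 × 7.5% = £5,480.15.
Total = £1,590.11 + £5,480.15 = £7,070.26.

£7,070.26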